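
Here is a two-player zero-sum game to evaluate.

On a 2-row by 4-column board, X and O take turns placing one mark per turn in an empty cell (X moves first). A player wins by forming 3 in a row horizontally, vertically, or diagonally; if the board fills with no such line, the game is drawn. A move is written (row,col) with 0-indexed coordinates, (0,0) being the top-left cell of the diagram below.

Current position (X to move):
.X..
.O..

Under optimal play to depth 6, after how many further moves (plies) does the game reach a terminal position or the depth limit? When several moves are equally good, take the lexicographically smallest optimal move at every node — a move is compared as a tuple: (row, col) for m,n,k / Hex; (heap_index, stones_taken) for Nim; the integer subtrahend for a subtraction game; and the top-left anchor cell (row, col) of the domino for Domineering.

p1 X@[.X../.O..]: (0,0)[XX../.O..]+0 (0,2)[.XX./.O..]+1* (0,3)[.X.X/.O..]+0 (1,0)[.X../XO..]+0 (1,2)[.X../.OX.]+0 (1,3)[.X../.O.X]+0
p2 O@[.XX./.O..]: (0,0)[OXX./.O..]-1* (0,3)[.XXO/.O..]-1 (1,0)[.XX./OO..]-1 (1,2)[.XX./.OO.]-1 (1,3)[.XX./.O.O]-1
p3 X@[OXX./.O..]: (0,3)[OXXX/.O..]+1* (1,0)[OXX./XO..]+0 (1,2)[OXX./.OX.]+0 (1,3)[OXX./.O.X]+0
p4 O@[OXXX/.O..] terminal -1; root [.X../.O..] d6

PV length from [.X../.O..]: 3 plies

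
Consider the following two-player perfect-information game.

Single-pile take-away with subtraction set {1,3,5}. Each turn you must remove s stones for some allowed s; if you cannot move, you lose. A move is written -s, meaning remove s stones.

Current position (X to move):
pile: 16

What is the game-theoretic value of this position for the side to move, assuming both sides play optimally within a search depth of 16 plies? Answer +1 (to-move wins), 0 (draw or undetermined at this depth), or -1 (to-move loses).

ply 1, X at 16 | -1=-1→15*; -3=-1→13; -5=-1→11
ply 2, O at 15 | -1=+1→14*; -3=+1→12; -5=+1→10
ply 3, X at 14 | -1=-1→13*; -3=-1→11; -5=-1→9
ply 4, O at 13 | -1=+1→12*; -3=+1→10; -5=+1→8
ply 5, X at 12 | -1=-1→11*; -3=-1→9; -5=-1→7
ply 6, O at 11 | -1=+1→10*; -3=+1→8; -5=+1→6
ply 7, X at 10 | -1=-1→9*; -3=-1→7; -5=-1→5
ply 8, O at 9 | -1=+1→8*; -3=+1→6; -5=+1→4
ply 9, X at 8 | -1=-1→7*; -3=-1→5; -5=-1→3
ply 10, O at 7 | -1=+1→6*; -3=+1→4; -5=+1→2
ply 11, X at 6 | -1=-1→5*; -3=-1→3; -5=-1→1
ply 12, O at 5 | -1=+1→4*; -3=+1→2; -5=+1→0
ply 13, X at 4 | -1=-1→3*; -3=-1→1
ply 14, O at 3 | -1=+1→2*; -3=+1→0
ply 15, X at 2 | -1=-1→1*
ply 16, O at 1 | -1=+1→0*
ply 17: 0 is terminal -1 (X); from 16 depth 16

value(16, X) = -1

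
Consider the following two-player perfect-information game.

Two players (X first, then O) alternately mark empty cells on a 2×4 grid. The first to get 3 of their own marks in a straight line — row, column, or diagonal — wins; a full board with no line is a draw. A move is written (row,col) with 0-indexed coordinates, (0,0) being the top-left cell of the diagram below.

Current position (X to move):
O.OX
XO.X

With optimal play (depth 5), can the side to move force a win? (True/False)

X winning at [O.OX/XO.X]: False

[O.OX/XO.X] X move#1: (0,1):+0/OXOX/XO.X*, (1,2):-1/O.OX/XOXX
[OXOX/XO.X] O move#2: (1,2):+0/OXOX/XOOX*
[OXOX/XOOX] end (terminal +0, X#3); searched O.OX/XO.X to 5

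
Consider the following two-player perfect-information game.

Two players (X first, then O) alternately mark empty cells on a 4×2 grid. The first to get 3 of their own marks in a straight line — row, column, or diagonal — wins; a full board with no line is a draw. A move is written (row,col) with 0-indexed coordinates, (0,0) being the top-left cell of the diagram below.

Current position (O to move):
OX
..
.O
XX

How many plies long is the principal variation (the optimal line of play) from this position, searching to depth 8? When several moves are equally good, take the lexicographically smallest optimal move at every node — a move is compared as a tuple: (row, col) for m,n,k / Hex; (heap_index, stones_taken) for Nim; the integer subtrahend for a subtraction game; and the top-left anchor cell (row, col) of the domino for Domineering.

PV length from [OX/../.O/XX]: 3 plies

[OX/../.O/XX] O move#1: (1,0):+0/OX/O./.O/XX*, (1,1):+0/OX/.O/.O/XX, (2,0):+0/OX/../OO/XX
[OX/O./.O/XX] X move#2: (1,1):-1/OX/OX/.O/XX, (2,0):+0/OX/O./XO/XX*
[OX/O./XO/XX] O move#3: (1,1):+0/OX/OO/XO/XX*
[OX/OO/XO/XX] end (terminal +0, X#4); searched OX/../.O/XX to 8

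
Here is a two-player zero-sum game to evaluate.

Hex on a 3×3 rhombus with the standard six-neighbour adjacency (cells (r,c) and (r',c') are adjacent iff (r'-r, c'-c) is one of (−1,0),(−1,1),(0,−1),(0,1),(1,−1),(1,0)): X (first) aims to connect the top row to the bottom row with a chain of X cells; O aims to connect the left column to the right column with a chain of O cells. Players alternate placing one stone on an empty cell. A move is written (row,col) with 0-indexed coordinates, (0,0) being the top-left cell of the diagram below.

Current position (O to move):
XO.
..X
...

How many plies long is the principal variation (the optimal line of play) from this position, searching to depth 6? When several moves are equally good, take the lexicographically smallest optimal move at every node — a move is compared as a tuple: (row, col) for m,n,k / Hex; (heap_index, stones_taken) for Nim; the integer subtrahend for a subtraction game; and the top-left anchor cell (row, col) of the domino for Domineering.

p1 O@[XO./..X/...]: (0,2)[XOO/..X/...]-1* (1,0)[XO./O.X/...]-1 (1,1)[XO./.OX/...]-1 (2,0)[XO./..X/O..]-1 (2,1)[XO./..X/.O.]-1 (2,2)[XO./..X/..O]-1
p2 X@[XOO/..X/...]: (1,0)[XOO/X.X/...]+1* (1,1)[XOO/.XX/...]-1 (2,0)[XOO/..X/X..]-1 (2,1)[XOO/..X/.X.]-1 (2,2)[XOO/..X/..X]-1
p3 O@[XOO/X.X/...]: (1,1)[XOO/XOX/...]-1* (2,0)[XOO/X.X/O..]-1 (2,1)[XOO/X.X/.O.]-1 (2,2)[XOO/X.X/..O]-1
p4 X@[XOO/XOX/...]: (2,0)[XOO/XOX/X..]+1* (2,1)[XOO/XOX/.X.]-1 (2,2)[XOO/XOX/..X]-1
p5 O@[XOO/XOX/X..] terminal -1; root [XO./..X/...] d6

PV length from [XO./..X/...]: 4 plies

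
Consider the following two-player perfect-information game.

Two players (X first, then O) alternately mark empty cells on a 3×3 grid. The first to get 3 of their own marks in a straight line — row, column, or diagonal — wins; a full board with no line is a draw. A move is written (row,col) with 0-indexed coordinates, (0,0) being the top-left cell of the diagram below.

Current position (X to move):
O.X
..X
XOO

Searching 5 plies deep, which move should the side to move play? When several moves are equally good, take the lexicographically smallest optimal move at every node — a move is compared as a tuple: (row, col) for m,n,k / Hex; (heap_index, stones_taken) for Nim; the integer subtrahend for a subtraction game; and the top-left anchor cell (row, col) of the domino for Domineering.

[O.X/..X/XOO] X move#1: (0,1):-1/OXX/..X/XOO, (1,0):-1/O.X/X.X/XOO, (1,1):+1/O.X/.XX/XOO*
[O.X/.XX/XOO] end (terminal -1, O#2); searched O.X/..X/XOO to 5

X's best at [O.X/..X/XOO]: (1,1)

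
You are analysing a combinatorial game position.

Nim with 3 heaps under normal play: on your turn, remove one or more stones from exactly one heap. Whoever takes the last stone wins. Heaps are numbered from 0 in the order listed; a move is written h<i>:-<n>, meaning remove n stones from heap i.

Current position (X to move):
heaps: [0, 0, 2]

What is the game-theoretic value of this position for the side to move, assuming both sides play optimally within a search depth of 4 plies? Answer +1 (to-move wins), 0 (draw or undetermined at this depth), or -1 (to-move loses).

value((0,0,2), X) = +1

[(0,0,2)] X move#1: h2:-1:-1/(0,0,1), h2:-2:+1/(0,0,0)*
[(0,0,0)] end (terminal -1, O#2); searched (0,0,2) to 4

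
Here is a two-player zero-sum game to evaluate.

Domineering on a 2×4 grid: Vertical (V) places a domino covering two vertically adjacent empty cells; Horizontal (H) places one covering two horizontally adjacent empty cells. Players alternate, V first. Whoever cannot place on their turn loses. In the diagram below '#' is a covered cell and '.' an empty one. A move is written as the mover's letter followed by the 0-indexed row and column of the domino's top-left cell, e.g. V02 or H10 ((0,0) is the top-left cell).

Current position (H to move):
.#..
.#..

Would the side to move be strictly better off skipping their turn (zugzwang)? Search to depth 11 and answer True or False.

zugzwang(.#../.#.., H) = False

p1 H@[.#../.#..]: H02[.###/.#..]+1* H12[.#../.###]+1
p2 V@[.###/.#..]: V00[####/##..]-1*
p3 H@[####/##..]: H12[####/####]+1*
p4 V@[####/####] terminal -1; root [.#../.#..] d11
if H skipped the turn, V would face:
~ p1 V@[.#../.#..]: V00[##../##..]-1 V02[.##./.##.]+1* V03[.#.#/.#.#]+1
~ p2 H@[.##./.##.] terminal -1; root [.#../.#..] d11
compare (H): move=+1 vs pass=-1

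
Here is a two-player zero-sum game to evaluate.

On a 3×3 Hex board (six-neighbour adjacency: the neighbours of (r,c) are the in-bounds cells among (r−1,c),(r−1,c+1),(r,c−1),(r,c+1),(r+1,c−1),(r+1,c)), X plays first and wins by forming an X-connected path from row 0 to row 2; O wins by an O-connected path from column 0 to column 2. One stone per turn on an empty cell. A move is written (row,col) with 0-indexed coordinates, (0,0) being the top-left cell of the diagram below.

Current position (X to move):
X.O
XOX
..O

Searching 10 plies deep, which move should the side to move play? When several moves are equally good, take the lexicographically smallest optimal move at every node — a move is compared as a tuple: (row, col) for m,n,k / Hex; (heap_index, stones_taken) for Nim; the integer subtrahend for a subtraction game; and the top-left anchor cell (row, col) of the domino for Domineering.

ply 1, X at X.O/XOX/..O | (0,1)=-1→XXO/XOX/..O; (2,0)=+1→X.O/XOX/X.O*; (2,1)=-1→X.O/XOX/.XO
ply 2: X.O/XOX/X.O is terminal -1 (O); from X.O/XOX/..O depth 10

X's best at [X.O/XOX/..O]: (2,0)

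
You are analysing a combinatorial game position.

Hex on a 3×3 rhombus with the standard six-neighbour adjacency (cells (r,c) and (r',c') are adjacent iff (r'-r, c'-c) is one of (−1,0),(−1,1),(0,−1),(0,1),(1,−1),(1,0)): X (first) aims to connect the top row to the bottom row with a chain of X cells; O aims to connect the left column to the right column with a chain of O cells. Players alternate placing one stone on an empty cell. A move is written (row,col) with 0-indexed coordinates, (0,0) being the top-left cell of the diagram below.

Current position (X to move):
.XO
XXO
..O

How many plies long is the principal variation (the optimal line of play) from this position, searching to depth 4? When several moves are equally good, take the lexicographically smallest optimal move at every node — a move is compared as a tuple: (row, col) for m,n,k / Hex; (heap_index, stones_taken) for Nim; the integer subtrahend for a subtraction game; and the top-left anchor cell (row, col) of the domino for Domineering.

[.XO/XXO/..O] X move#1: (0,0):+1/XXO/XXO/..O*, (2,0):+1/.XO/XXO/X.O, (2,1):+1/.XO/XXO/.XO
[XXO/XXO/..O] O move#2: (2,0):-1/XXO/XXO/O.O*, (2,1):-1/XXO/XXO/.OO
[XXO/XXO/O.O] X move#3: (2,1):+1/XXO/XXO/OXO*
[XXO/XXO/OXO] end (terminal -1, O#4); searched .XO/XXO/..O to 4

PV length from [.XO/XXO/..O]: 3 plies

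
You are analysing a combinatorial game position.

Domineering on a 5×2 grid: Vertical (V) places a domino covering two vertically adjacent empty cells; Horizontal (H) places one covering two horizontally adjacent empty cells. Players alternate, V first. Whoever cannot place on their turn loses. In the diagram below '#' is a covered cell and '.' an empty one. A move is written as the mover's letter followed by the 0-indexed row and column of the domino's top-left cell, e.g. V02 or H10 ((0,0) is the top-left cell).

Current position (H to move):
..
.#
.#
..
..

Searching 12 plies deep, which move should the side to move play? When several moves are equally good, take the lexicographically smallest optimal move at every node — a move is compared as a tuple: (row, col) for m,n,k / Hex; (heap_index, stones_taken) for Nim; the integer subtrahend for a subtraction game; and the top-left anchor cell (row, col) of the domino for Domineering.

p1 H@[../.#/.#/../..]: H00[##/.#/.#/../..]-1 H30[../.#/.#/##/..]+1* H40[../.#/.#/../##]+1
p2 V@[../.#/.#/##/..]: V00[#./##/.#/##/..]-1* V10[../##/##/##/..]-1
p3 H@[#./##/.#/##/..]: H40[#./##/.#/##/##]+1*
p4 V@[#./##/.#/##/##] terminal -1; root [../.#/.#/../..] d12

H's best at [../.#/.#/../..]: H30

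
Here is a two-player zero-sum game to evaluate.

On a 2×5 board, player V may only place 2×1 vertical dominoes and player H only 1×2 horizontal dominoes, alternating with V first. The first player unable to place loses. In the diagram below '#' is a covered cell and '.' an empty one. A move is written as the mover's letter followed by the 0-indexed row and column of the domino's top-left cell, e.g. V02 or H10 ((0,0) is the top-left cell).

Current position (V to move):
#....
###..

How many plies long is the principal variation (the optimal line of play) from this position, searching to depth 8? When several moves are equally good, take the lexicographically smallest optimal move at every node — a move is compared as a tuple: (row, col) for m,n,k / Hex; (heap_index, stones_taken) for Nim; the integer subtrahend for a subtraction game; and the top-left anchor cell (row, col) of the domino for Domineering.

PV length from [#..../###..]: 3 plies

ply 1, V at #..../###.. | V03=+1→#..#./####.*; V04=-1→#...#/###.#
ply 2, H at #..#./####. | H01=-1→####./####.*
ply 3, V at ####./####. | V04=+1→#####/#####*
ply 4: #####/##### is terminal -1 (H); from #..../###.. depth 8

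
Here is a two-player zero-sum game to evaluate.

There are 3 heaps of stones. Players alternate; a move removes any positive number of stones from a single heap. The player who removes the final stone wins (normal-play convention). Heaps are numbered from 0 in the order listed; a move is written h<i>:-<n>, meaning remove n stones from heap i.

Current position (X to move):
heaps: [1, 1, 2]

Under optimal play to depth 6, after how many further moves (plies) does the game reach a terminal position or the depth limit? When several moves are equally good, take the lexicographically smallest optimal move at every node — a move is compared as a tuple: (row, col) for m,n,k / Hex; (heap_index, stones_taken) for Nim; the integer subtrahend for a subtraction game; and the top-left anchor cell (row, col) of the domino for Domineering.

p1 X@[(1,1,2)]: h0:-1[(0,1,2)]-1 h1:-1[(1,0,2)]-1 h2:-1[(1,1,1)]-1 h2:-2[(1,1,0)]+1*
p2 O@[(1,1,0)]: h0:-1[(0,1,0)]-1* h1:-1[(1,0,0)]-1
p3 X@[(0,1,0)]: h1:-1[(0,0,0)]+1*
p4 O@[(0,0,0)] terminal -1; root [(1,1,2)] d6

PV length from [(1,1,2)]: 3 plies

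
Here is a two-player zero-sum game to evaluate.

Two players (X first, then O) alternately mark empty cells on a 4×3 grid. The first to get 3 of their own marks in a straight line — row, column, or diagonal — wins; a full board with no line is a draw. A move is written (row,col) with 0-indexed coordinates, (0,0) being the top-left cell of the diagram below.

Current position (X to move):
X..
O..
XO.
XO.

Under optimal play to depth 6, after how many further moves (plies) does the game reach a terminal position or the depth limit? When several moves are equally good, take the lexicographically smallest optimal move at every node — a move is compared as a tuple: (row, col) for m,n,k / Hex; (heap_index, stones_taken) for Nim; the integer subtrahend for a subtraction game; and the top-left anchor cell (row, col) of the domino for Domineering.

[X../O../XO./XO.] X move#1: (0,1):-1/XX./O../XO./XO.*, (0,2):-1/X.X/O../XO./XO., (1,1):-1/X../OX./XO./XO., (1,2):-1/X../O.X/XO./XO., (2,2):-1/X../O../XOX/XO., (3,2):-1/X../O../XO./XOX
[XX./O../XO./XO.] O move#2: (0,2):+1/XXO/O../XO./XO.*, (1,1):+1/XX./OO./XO./XO., (1,2):-1/XX./O.O/XO./XO., (2,2):-1/XX./O../XOO/XO., (3,2):+1/XX./O../XO./XOO
[XXO/O../XO./XO.] X move#3: (1,1):-1/XXO/OX./XO./XO.*, (1,2):-1/XXO/O.X/XO./XO., (2,2):-1/XXO/O../XOX/XO., (3,2):-1/XXO/O../XO./XOX
[XXO/OX./XO./XO.] O move#4: (1,2):-1/XXO/OXO/XO./XO., (2,2):+1/XXO/OX./XOO/XO.*, (3,2):+1/XXO/OX./XO./XOO
[XXO/OX./XOO/XO.] X move#5: (1,2):-1/XXO/OXX/XOO/XO.*, (3,2):-1/XXO/OX./XOO/XOX
[XXO/OXX/XOO/XO.] O move#6: (3,2):+1/XXO/OXX/XOO/XOO*
[XXO/OXX/XOO/XOO] end (terminal -1, X#7); searched X../O../XO./XO. to 6

PV length from [X../O../XO./XO.]: 6 plies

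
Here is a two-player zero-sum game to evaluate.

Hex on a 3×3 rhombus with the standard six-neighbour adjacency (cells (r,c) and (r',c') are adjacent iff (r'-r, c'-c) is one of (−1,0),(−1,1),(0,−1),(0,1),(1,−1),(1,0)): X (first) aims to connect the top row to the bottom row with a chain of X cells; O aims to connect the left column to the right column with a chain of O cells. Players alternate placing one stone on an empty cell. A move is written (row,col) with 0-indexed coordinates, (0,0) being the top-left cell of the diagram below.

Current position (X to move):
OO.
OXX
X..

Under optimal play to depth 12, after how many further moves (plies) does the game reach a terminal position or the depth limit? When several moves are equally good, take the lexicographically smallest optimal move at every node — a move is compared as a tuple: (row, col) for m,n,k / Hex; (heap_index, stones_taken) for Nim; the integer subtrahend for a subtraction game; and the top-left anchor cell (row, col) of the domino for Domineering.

PV length from [OO./OXX/X..]: 1 ply

[OO./OXX/X..] X move#1: (0,2):+1/OOX/OXX/X..*, (2,1):-1/OO./OXX/XX., (2,2):-1/OO./OXX/X.X
[OOX/OXX/X..] end (terminal -1, O#2); searched OO./OXX/X.. to 12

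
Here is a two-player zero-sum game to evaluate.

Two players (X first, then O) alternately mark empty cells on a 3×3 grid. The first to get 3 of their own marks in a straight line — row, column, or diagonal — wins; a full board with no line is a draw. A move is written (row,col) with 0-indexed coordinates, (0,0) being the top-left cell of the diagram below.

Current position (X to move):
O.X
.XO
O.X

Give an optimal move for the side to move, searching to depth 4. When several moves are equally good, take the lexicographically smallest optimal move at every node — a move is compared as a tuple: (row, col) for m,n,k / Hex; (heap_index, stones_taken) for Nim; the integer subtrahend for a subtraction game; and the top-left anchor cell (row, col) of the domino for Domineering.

X's best at [O.X/.XO/O.X]: (1,0)

[O.X/.XO/O.X] X move#1: (0,1):-1/OXX/.XO/O.X, (1,0):+0/O.X/XXO/O.X*, (2,1):-1/O.X/.XO/OXX
[O.X/XXO/O.X] O move#2: (0,1):+0/OOX/XXO/O.X*, (2,1):+0/O.X/XXO/OOX
[OOX/XXO/O.X] X move#3: (2,1):+0/OOX/XXO/OXX*
[OOX/XXO/OXX] end (terminal +0, O#4); searched O.X/.XO/O.X to 4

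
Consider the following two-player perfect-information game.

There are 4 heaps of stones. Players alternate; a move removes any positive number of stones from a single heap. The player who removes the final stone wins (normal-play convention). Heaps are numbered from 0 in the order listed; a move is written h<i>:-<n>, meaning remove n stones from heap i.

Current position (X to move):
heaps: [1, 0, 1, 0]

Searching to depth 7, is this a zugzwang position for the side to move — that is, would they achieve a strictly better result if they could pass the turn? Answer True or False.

ply 1, X at (1,0,1,0) | h0:-1=-1→(0,0,1,0)*; h2:-1=-1→(1,0,0,0)
ply 2, O at (0,0,1,0) | h2:-1=+1→(0,0,0,0)*
ply 3: (0,0,0,0) is terminal -1 (X); from (1,0,1,0) depth 7
pass branch (O moves first from the same position):
  | ply 1, O at (1,0,1,0) | h0:-1=-1→(0,0,1,0)*; h2:-1=-1→(1,0,0,0)
  | ply 2, X at (0,0,1,0) | h2:-1=+1→(0,0,0,0)*
  | ply 3: (0,0,0,0) is terminal -1 (O); from (1,0,1,0) depth 7
X moving scores -1; X passing scores +1

zugzwang((1,0,1,0), X) = True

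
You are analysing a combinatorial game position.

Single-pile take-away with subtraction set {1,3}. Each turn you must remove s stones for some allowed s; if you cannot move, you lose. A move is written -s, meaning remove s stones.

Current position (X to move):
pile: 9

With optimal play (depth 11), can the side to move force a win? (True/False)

p1 X@[9]: -1[8]+1* -3[6]+1
p2 O@[8]: -1[7]-1* -3[5]-1
p3 X@[7]: -1[6]+1* -3[4]+1
p4 O@[6]: -1[5]-1* -3[3]-1
p5 X@[5]: -1[4]+1* -3[2]+1
p6 O@[4]: -1[3]-1* -3[1]-1
p7 X@[3]: -1[2]+1* -3[0]+1
p8 O@[2]: -1[1]-1*
p9 X@[1]: -1[0]+1*
p10 O@[0] terminal -1; root [9] d11

X winning at [9]: True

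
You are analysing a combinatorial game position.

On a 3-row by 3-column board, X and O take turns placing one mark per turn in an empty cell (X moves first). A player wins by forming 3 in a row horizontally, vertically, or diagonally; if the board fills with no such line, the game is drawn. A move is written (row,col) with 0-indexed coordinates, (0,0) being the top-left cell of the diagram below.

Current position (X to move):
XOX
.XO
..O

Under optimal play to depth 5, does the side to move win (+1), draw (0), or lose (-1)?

p1 X@[XOX/.XO/..O]: (1,0)[XOX/XXO/..O]+0 (2,0)[XOX/.XO/X.O]+1* (2,1)[XOX/.XO/.XO]+0
p2 O@[XOX/.XO/X.O] terminal -1; root [XOX/.XO/..O] d5

value(XOX/.XO/..O, X) = +1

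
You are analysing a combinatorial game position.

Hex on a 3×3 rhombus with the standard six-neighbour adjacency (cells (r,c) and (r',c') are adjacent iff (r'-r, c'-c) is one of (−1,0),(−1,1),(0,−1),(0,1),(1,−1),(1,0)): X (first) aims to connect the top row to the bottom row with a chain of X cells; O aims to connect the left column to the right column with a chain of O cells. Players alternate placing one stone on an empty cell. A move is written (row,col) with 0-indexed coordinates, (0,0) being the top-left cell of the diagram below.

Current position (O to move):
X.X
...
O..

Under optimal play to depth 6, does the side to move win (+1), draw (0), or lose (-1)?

value(X.X/.../O.., O) = +1

p1 O@[X.X/.../O..]: (0,1)[XOX/.../O..]-1 (1,0)[X.X/O../O..]-1 (1,1)[X.X/.O./O..]-1 (1,2)[X.X/..O/O..]+1* (2,1)[X.X/.../OO.]+1 (2,2)[X.X/.../O.O]-1
p2 X@[X.X/..O/O..]: (0,1)[XXX/..O/O..]-1* (1,0)[X.X/X.O/O..]-1 (1,1)[X.X/.XO/O..]-1 (2,1)[X.X/..O/OX.]-1 (2,2)[X.X/..O/O.X]-1
p3 O@[XXX/..O/O..]: (1,0)[XXX/O.O/O..]+1* (1,1)[XXX/.OO/O..]+1 (2,1)[XXX/..O/OO.]+1 (2,2)[XXX/..O/O.O]+1
p4 X@[XXX/O.O/O..]: (1,1)[XXX/OXO/O..]-1* (2,1)[XXX/O.O/OX.]-1 (2,2)[XXX/O.O/O.X]-1
p5 O@[XXX/OXO/O..]: (2,1)[XXX/OXO/OO.]+1* (2,2)[XXX/OXO/O.O]-1
p6 X@[XXX/OXO/OO.] terminal -1; root [X.X/.../O..] d6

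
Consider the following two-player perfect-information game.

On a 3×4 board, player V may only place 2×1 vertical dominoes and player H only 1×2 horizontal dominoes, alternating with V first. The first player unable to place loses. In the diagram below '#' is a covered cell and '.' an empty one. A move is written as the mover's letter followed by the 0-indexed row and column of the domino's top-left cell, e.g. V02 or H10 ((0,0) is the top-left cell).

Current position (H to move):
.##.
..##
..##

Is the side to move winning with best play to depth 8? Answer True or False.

H winning at [.##./..##/..##]: True

[.##./..##/..##] H move#1: H10:+1/.##./####/..##*, H20:-1/.##./..##/####
[.##./####/..##] end (terminal -1, V#2); searched .##./..##/..## to 8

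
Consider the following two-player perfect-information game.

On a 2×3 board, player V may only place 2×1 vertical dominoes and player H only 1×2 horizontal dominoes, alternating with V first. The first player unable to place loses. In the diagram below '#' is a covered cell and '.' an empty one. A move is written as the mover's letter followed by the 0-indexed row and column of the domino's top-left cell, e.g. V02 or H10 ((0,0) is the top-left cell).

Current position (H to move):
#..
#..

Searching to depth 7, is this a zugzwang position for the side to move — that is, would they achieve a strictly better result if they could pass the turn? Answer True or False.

zugzwang(#../#.., H) = False

ply 1, H at #../#.. | H01=+1→###/#..*; H11=+1→#../###
ply 2: ###/#.. is terminal -1 (V); from #../#.. depth 7
suppose H passes — search the same position with V to move:
pass> ply 1, V at #../#.. | V01=+1→##./##.*; V02=+1→#.#/#.#
pass> ply 2: ##./##. is terminal -1 (H); from #../#.. depth 7
for H: play +1, pass -1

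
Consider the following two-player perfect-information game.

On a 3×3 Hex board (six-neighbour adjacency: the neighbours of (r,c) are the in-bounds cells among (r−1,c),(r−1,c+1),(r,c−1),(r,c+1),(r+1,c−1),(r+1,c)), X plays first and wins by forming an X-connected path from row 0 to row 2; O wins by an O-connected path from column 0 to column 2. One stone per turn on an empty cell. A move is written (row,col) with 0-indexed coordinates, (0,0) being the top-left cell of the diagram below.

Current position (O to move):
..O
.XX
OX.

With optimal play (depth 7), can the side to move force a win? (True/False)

ply 1, O at ..O/.XX/OX. | (0,0)=-1→O.O/.XX/OX.; (0,1)=+1→.OO/.XX/OX.*; (1,0)=-1→..O/OXX/OX.; (2,2)=-1→..O/.XX/OXO
ply 2, X at .OO/.XX/OX. | (0,0)=-1→XOO/.XX/OX.*; (1,0)=-1→.OO/XXX/OX.; (2,2)=-1→.OO/.XX/OXX
ply 3, O at XOO/.XX/OX. | (1,0)=+1→XOO/OXX/OX.*; (2,2)=-1→XOO/.XX/OXO
ply 4: XOO/OXX/OX. is terminal -1 (X); from ..O/.XX/OX. depth 7

O winning at [..O/.XX/OX.]: True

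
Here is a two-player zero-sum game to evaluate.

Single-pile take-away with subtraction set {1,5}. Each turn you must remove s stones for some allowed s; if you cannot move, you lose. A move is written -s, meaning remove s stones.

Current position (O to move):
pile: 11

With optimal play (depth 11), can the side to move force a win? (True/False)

[11] O move#1: -1:+1/10*, -5:+1/6
[10] X move#2: -1:-1/9*, -5:-1/5
[9] O move#3: -1:+1/8*, -5:+1/4
[8] X move#4: -1:-1/7*, -5:-1/3
[7] O move#5: -1:+1/6*, -5:+1/2
[6] X move#6: -1:-1/5*, -5:-1/1
[5] O move#7: -1:+1/4*, -5:+1/0
[4] X move#8: -1:-1/3*
[3] O move#9: -1:+1/2*
[2] X move#10: -1:-1/1*
[1] O move#11: -1:+1/0*
[0] end (terminal -1, X#12); searched 11 to 11

O winning at [11]: True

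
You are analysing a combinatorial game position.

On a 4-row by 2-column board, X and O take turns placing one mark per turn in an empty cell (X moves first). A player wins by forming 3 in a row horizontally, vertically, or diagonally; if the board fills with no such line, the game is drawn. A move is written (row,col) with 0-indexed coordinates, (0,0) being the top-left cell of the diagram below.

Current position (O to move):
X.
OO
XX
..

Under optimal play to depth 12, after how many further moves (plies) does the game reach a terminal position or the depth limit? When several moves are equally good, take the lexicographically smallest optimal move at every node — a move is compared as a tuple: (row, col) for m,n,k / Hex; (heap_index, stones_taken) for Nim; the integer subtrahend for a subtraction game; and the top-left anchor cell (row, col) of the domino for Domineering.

PV length from [X./OO/XX/..]: 3 plies

ply 1, O at X./OO/XX/.. | (0,1)=+0→XO/OO/XX/..*; (3,0)=+0→X./OO/XX/O.; (3,1)=+0→X./OO/XX/.O
ply 2, X at XO/OO/XX/.. | (3,0)=+0→XO/OO/XX/X.*; (3,1)=+0→XO/OO/XX/.X
ply 3, O at XO/OO/XX/X. | (3,1)=+0→XO/OO/XX/XO*
ply 4: XO/OO/XX/XO is terminal +0 (X); from X./OO/XX/.. depth 12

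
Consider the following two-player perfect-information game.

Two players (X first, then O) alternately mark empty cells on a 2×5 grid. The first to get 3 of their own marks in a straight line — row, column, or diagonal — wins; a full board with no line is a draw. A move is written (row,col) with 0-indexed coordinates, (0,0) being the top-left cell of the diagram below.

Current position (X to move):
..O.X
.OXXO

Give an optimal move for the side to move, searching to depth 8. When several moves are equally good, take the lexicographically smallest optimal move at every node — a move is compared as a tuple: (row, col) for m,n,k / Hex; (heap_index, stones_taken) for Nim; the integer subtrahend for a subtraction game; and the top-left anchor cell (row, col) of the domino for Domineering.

ply 1, X at ..O.X/.OXXO | (0,0)=+0→X.O.X/.OXXO*; (0,1)=+0→.XO.X/.OXXO; (0,3)=+0→..OXX/.OXXO; (1,0)=-1→..O.X/XOXXO
ply 2, O at X.O.X/.OXXO | (0,1)=+0→XOO.X/.OXXO*; (0,3)=+0→X.OOX/.OXXO; (1,0)=+0→X.O.X/OOXXO
ply 3, X at XOO.X/.OXXO | (0,3)=+0→XOOXX/.OXXO*; (1,0)=-1→XOO.X/XOXXO
ply 4, O at XOOXX/.OXXO | (1,0)=+0→XOOXX/OOXXO*
ply 5: XOOXX/OOXXO is terminal +0 (X); from ..O.X/.OXXO depth 8

X's best at [..O.X/.OXXO]: (0,0)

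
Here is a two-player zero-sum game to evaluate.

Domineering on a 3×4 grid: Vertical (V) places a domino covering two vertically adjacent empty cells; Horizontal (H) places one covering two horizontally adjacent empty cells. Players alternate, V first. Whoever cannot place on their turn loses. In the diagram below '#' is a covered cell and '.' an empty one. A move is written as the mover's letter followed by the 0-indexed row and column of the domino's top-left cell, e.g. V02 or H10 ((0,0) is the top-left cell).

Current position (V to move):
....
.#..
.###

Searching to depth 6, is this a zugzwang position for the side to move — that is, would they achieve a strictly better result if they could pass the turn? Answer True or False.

zugzwang(..../.#../.###, V) = False

p1 V@[..../.#../.###]: V00[#.../##../.###]-1 V02[..#./.##./.###]+1* V03[...#/.#.#/.###]+1 V10[..../##../####]-1
p2 H@[..#./.##./.###]: H00[###./.##./.###]-1*
p3 V@[###./.##./.###]: V03[####/.###/.###]+1* V10[###./###./####]+1
p4 H@[####/.###/.###] terminal -1; root [..../.#../.###] d6
suppose V passes — search the same position with H to move:
pass> p1 H@[..../.#../.###]: H00[##../.#../.###]-1 H01[.##./.#../.###]-1 H02[..##/.#../.###]+1* H12[..../.###/.###]+1
pass> p2 V@[..##/.#../.###]: V00[#.##/##../.###]-1* V10[..##/##../####]-1
pass> p3 H@[#.##/##../.###]: H12[#.##/####/.###]+1*
pass> p4 V@[#.##/####/.###] terminal -1; root [..../.#../.###] d6
for V: play +1, pass -1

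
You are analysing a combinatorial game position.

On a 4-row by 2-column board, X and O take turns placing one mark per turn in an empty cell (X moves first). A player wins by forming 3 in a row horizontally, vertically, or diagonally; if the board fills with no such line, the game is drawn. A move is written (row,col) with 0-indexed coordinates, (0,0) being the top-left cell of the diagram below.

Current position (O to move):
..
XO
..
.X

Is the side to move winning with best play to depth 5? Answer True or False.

ply 1, O at ../XO/../.X | (0,0)=+0→O./XO/../.X*; (0,1)=+0→.O/XO/../.X; (2,0)=+0→../XO/O./.X; (2,1)=+0→../XO/.O/.X; (3,0)=+0→../XO/../OX
ply 2, X at O./XO/../.X | (0,1)=+0→OX/XO/../.X*; (2,0)=+0→O./XO/X./.X; (2,1)=+0→O./XO/.X/.X; (3,0)=+0→O./XO/../XX
ply 3, O at OX/XO/../.X | (2,0)=+0→OX/XO/O./.X*; (2,1)=+0→OX/XO/.O/.X; (3,0)=+0→OX/XO/../OX
ply 4, X at OX/XO/O./.X | (2,1)=+0→OX/XO/OX/.X*; (3,0)=+0→OX/XO/O./XX
ply 5, O at OX/XO/OX/.X | (3,0)=+0→OX/XO/OX/OX*
ply 6: OX/XO/OX/OX is terminal +0 (X); from ../XO/../.X depth 5

O winning at [../XO/../.X]: False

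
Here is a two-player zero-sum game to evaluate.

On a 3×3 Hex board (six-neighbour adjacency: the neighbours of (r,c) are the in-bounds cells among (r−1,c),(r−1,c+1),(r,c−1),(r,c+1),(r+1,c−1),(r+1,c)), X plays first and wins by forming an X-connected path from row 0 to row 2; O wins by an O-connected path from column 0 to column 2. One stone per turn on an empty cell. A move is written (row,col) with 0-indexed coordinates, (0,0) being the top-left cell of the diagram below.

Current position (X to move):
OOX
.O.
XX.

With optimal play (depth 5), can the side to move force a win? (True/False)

p1 X@[OOX/.O./XX.]: (1,0)[OOX/XO./XX.]-1 (1,2)[OOX/.OX/XX.]+1* (2,2)[OOX/.O./XXX]-1
p2 O@[OOX/.OX/XX.] terminal -1; root [OOX/.O./XX.] d5

X winning at [OOX/.O./XX.]: True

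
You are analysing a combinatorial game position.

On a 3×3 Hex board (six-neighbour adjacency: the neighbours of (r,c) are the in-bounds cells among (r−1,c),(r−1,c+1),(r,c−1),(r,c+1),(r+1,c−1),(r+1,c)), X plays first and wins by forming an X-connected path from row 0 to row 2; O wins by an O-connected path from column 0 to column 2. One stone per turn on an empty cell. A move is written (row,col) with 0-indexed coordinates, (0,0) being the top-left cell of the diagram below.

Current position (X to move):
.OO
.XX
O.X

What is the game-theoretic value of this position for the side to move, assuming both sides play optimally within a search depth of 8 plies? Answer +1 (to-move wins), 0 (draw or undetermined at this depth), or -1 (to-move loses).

[.OO/.XX/O.X] X move#1: (0,0):-1/XOO/.XX/O.X*, (1,0):-1/.OO/XXX/O.X, (2,1):-1/.OO/.XX/OXX
[XOO/.XX/O.X] O move#2: (1,0):+1/XOO/OXX/O.X*, (2,1):-1/XOO/.XX/OOX
[XOO/OXX/O.X] end (terminal -1, X#3); searched .OO/.XX/O.X to 8

value(.OO/.XX/O.X, X) = -1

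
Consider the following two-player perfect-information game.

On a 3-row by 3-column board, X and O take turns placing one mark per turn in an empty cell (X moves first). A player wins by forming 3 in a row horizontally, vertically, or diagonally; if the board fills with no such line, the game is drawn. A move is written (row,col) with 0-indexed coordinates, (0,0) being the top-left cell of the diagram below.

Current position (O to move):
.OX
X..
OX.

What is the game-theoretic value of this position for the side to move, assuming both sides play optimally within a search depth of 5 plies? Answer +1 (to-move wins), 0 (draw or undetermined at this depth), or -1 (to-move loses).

ply 1, O at .OX/X../OX. | (0,0)=-1→OOX/X../OX.; (1,1)=+0→.OX/XO./OX.*; (1,2)=+0→.OX/X.O/OX.; (2,2)=+0→.OX/X../OXO
ply 2, X at .OX/XO./OX. | (0,0)=+0→XOX/XO./OX.*; (1,2)=+0→.OX/XOX/OX.; (2,2)=+0→.OX/XO./OXX
ply 3, O at XOX/XO./OX. | (1,2)=+0→XOX/XOO/OX.*; (2,2)=+0→XOX/XO./OXO
ply 4, X at XOX/XOO/OX. | (2,2)=+0→XOX/XOO/OXX*
ply 5: XOX/XOO/OXX is terminal +0 (O); from .OX/X../OX. depth 5

value(.OX/X../OX., O) = 0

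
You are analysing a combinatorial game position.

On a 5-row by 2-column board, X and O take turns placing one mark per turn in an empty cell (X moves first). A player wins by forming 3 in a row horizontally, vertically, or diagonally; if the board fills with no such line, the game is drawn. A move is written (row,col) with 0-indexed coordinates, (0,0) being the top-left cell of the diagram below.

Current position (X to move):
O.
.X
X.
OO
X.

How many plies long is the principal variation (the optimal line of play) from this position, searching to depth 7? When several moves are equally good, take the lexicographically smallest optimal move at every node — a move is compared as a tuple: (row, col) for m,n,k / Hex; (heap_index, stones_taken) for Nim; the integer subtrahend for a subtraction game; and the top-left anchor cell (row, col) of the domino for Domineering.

PV length from [O./.X/X./OO/X.]: 4 plies

p1 X@[O./.X/X./OO/X.]: (0,1)[OX/.X/X./OO/X.]+0* (1,0)[O./XX/X./OO/X.]+0 (2,1)[O./.X/XX/OO/X.]+0 (4,1)[O./.X/X./OO/XX]+0
p2 O@[OX/.X/X./OO/X.]: (1,0)[OX/OX/X./OO/X.]-1 (2,1)[OX/.X/XO/OO/X.]+0* (4,1)[OX/.X/X./OO/XO]-1
p3 X@[OX/.X/XO/OO/X.]: (1,0)[OX/XX/XO/OO/X.]-1 (4,1)[OX/.X/XO/OO/XX]+0*
p4 O@[OX/.X/XO/OO/XX]: (1,0)[OX/OX/XO/OO/XX]+0*
p5 X@[OX/OX/XO/OO/XX] terminal +0; root [O./.X/X./OO/X.] d7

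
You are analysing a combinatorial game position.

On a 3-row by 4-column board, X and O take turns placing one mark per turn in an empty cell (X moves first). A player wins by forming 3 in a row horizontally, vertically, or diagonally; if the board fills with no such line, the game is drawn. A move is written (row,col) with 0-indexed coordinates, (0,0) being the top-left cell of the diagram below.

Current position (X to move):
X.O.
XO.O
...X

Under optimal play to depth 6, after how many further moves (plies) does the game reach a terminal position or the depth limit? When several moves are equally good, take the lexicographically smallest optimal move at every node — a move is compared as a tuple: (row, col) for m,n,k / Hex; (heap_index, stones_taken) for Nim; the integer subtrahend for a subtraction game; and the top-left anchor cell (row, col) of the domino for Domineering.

ply 1, X at X.O./XO.O/...X | (0,1)=-1→XXO./XO.O/...X; (0,3)=-1→X.OX/XO.O/...X; (1,2)=-1→X.O./XOXO/...X; (2,0)=+1→X.O./XO.O/X..X*; (2,1)=-1→X.O./XO.O/.X.X; (2,2)=-1→X.O./XO.O/..XX
ply 2: X.O./XO.O/X..X is terminal -1 (O); from X.O./XO.O/...X depth 6

PV length from [X.O./XO.O/...X]: 1 ply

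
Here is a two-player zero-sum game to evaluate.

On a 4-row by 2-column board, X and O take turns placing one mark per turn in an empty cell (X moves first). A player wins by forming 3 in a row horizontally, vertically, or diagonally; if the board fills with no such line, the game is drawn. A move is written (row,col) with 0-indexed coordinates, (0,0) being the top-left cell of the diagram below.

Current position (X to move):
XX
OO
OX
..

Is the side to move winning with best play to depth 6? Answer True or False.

X winning at [XX/OO/OX/..]: False

[XX/OO/OX/..] X move#1: (3,0):+0/XX/OO/OX/X.*, (3,1):-1/XX/OO/OX/.X
[XX/OO/OX/X.] O move#2: (3,1):+0/XX/OO/OX/XO*
[XX/OO/OX/XO] end (terminal +0, X#3); searched XX/OO/OX/.. to 6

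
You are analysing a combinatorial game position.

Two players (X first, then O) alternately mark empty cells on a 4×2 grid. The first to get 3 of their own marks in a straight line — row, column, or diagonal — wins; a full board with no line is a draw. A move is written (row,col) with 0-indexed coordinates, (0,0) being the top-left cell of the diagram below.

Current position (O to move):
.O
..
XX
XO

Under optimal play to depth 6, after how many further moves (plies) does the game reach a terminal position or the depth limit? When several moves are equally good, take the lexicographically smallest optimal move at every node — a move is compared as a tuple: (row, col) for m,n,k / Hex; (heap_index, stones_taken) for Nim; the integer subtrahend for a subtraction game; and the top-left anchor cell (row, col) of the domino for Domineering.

PV length from [.O/../XX/XO]: 3 plies

[.O/../XX/XO] O move#1: (0,0):-1/OO/../XX/XO, (1,0):+0/.O/O./XX/XO*, (1,1):-1/.O/.O/XX/XO
[.O/O./XX/XO] X move#2: (0,0):+0/XO/O./XX/XO*, (1,1):+0/.O/OX/XX/XO
[XO/O./XX/XO] O move#3: (1,1):+0/XO/OO/XX/XO*
[XO/OO/XX/XO] end (terminal +0, X#4); searched .O/../XX/XO to 6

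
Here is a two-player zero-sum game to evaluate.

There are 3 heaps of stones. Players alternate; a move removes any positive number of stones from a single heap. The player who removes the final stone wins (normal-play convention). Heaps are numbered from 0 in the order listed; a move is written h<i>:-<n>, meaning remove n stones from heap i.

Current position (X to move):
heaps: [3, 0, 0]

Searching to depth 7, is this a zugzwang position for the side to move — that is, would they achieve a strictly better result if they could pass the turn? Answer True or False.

zugzwang((3,0,0), X) = False

p1 X@[(3,0,0)]: h0:-1[(2,0,0)]-1 h0:-2[(1,0,0)]-1 h0:-3[(0,0,0)]+1*
p2 O@[(0,0,0)] terminal -1; root [(3,0,0)] d7
if X skipped the turn, O would face:
~ p1 O@[(3,0,0)]: h0:-1[(2,0,0)]-1 h0:-2[(1,0,0)]-1 h0:-3[(0,0,0)]+1*
~ p2 X@[(0,0,0)] terminal -1; root [(3,0,0)] d7
compare (X): move=+1 vs pass=-1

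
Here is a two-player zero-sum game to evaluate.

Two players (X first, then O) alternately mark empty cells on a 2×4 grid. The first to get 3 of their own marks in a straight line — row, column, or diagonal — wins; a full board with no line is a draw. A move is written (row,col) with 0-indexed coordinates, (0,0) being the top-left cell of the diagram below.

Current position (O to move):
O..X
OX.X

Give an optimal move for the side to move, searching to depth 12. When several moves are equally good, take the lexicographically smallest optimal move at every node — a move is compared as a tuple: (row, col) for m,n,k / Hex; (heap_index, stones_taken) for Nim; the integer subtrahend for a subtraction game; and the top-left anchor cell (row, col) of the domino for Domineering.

ply 1, O at O..X/OX.X | (0,1)=-1→OO.X/OX.X; (0,2)=-1→O.OX/OX.X; (1,2)=+0→O..X/OXOX*
ply 2, X at O..X/OXOX | (0,1)=+0→OX.X/OXOX*; (0,2)=+0→O.XX/OXOX
ply 3, O at OX.X/OXOX | (0,2)=+0→OXOX/OXOX*
ply 4: OXOX/OXOX is terminal +0 (X); from O..X/OX.X depth 12

O's best at [O..X/OX.X]: (1,2)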